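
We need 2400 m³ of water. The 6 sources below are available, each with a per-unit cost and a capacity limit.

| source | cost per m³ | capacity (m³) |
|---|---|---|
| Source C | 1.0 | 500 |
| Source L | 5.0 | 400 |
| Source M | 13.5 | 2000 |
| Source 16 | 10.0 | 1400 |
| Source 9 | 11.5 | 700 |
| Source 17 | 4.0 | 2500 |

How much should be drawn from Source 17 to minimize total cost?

1900

Fill from the cheapest source first.
Source C (1.0): use full 500 — 1900 m³ to go.
Source 17 at 4.0: take 1900 of its 2500 — requirement met.
Source L, Source 16, Source 9, Source M: unused.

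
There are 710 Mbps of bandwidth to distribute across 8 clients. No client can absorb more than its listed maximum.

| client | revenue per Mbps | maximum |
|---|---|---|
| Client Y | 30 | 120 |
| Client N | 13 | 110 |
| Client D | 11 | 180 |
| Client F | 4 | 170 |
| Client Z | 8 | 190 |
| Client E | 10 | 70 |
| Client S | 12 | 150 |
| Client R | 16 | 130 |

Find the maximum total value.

Rank by revenue per Mbps: Client Y 30 > Client R 16 > Client N 13 > Client S 12 > Client D 11 > Client E 10 > Client Z 8 > Client F 4.
Client Y: +120 to 120 (cap) — 590 left.
Client R takes 130 to reach its cap of 130 — 460 left.
Client N takes 110 to reach its cap of 110 — 350 left.
Client S: +150 to 150 (cap) — 200 left.
Client D takes 180 to reach its cap of 180 — 20 left.
Client E has room for 70 but only 20 remain, so it gets 20.
Total = 30×120 + 13×110 + 11×180 + 10×20 + 12×150 + 16×130 = 11090.

11090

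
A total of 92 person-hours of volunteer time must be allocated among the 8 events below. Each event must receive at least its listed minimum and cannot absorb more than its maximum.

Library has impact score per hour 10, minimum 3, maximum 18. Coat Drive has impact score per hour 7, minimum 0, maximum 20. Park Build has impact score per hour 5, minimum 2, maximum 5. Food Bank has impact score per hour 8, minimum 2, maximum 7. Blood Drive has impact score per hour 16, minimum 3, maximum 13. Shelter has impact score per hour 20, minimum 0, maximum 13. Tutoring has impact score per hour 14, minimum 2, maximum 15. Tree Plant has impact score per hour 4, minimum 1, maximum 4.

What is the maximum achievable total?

Meeting every minimum uses 3+0+2+2+3+0+2+1 = 13 person-hours, leaving 79.
Rank by impact score per hour: Shelter 20 > Blood Drive 16 > Tutoring 14 > Library 10 > Food Bank 8 > Coat Drive 7 > Park Build 5 > Tree Plant 4.
Shelter: +13 to 13 (cap) — 66 left.
Give Blood Drive 10 more to hit its cap of 13 — 56 left.
Tutoring takes 13 more to reach its cap of 15 — 43 left.
Give Library 15 more to hit its cap of 18 — 28 left.
Give Food Bank 5 more to hit its cap of 7 — 23 left.
Coat Drive takes 20 more to reach its cap of 20 — 3 left.
Park Build takes 3 more to reach its cap of 5 — 0 left.
Total = 10×18 + 7×20 + 5×5 + 8×7 + 16×13 + 20×13 + 14×15 + 4×1 = 1083.

1083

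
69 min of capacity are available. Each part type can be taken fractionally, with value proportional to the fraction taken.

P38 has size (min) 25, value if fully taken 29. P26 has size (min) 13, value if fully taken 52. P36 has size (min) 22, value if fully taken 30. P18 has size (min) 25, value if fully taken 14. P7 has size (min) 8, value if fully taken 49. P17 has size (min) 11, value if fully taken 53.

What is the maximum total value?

201.4

Sort by value density: P7 49/8≈6.12, P17 53/11≈4.82, P26 52/13≈4, P36 30/22≈1.36, P38 29/25≈1.16, P18 14/25≈0.56.
Take all of P7 (8 min, value 49) — 61 min left.
All 11 min of P17 fit (value 53) — 50 remain.
Take all of P26 (13 min, value 52) — 37 min left.
All 22 min of P36 fit (value 30) — 15 remain.
Fill the last 15 min with part of P38: 15/25 of it earns 17.4.
Total value = 201.4.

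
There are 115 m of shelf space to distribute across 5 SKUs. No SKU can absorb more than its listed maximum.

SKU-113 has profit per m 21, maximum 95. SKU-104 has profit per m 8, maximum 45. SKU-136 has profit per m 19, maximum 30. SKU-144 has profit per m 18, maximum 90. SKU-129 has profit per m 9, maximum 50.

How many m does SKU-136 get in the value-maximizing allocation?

20

Order the SKUs by profit per m: SKU-113 21 > SKU-136 19 > SKU-144 18 > SKU-129 9 > SKU-104 8.
Give SKU-113 95 to hit its cap of 95 — 20 left.
Only 20 left; SKU-136 takes them to reach 20.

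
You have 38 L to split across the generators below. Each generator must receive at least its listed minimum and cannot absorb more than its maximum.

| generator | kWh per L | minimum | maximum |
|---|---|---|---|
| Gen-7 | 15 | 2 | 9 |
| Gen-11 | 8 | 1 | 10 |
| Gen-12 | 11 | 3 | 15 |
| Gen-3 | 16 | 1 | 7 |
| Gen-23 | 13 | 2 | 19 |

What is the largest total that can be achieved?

522

Meeting every minimum uses 2+1+3+1+2 = 9 L, leaving 29.
Order the generators by kWh per L: Gen-3 16 > Gen-7 15 > Gen-23 13 > Gen-12 11 > Gen-11 8.
Gen-3 takes 6 more to reach its cap of 7 → 23 left.
Give Gen-7 7 more to hit its cap of 9 → 16 left.
Gen-23 has room for 17 more but only 16 remain, so it gets 18.
Total = 15×9 + 8×1 + 11×3 + 16×7 + 13×18 = 522.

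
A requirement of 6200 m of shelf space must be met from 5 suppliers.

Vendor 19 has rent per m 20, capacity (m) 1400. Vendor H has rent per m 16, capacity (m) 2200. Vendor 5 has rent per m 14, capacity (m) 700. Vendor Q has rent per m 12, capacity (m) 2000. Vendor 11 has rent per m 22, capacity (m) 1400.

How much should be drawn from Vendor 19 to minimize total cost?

1300

Cheapest first:
Take 2000 from Vendor Q at 12 → need 4200 more.
Vendor 5 (14): use full 700 → 3500 m to go.
Take 2200 from Vendor H at 16 → need 1300 more.
Vendor 19 (20): take the remaining 1300 → done.
Vendor 11: unused.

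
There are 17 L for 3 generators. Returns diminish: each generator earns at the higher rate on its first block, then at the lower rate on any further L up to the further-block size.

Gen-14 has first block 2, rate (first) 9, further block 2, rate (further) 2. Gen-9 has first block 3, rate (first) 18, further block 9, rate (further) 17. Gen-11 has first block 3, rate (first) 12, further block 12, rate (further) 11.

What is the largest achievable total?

265

Order all 6 blocks by rate: Gen-9/tier1 18 > Gen-9/tier2 17 > Gen-11/tier1 12 > Gen-11/tier2 11 > Gen-14/tier1 9 > Gen-14/tier2 2.
Gen-9/tier1 (18): +3 ; 14 left.
Gen-9/tier2 (17): +9 ; 5 left.
Gen-11 tier1 at 12: fill all 3 ; 2 left.
Gen-11 tier2 at 11: only 2 left, fill 2.
Total = 18×3 + 17×9 + 12×3 + 11×2 = 265.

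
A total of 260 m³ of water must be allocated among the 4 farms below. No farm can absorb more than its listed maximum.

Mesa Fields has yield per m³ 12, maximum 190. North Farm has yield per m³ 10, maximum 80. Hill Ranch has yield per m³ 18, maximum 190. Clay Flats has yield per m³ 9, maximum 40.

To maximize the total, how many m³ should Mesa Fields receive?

70

Highest yield per m³ first: Hill Ranch 18 > Mesa Fields 12 > North Farm 10 > Clay Flats 9.
Hill Ranch takes 190 to reach its cap of 190 → 70 left.
Mesa Fields has room for 190 but only 70 remain, so it gets 70.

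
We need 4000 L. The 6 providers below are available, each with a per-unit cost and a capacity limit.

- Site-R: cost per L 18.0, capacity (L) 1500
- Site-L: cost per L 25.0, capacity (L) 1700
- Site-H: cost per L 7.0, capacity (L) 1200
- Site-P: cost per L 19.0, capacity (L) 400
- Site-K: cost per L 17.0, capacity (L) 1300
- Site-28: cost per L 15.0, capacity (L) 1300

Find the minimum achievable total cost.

Fill from the cheapest provider first.
Site-H (7.0): use full 1200 → 2800 L to go.
Site-28 at 15.0: take all 1300 L → 1500 still needed.
Site-K at 17.0: take all 1300 L → 200 still needed.
Site-R (18.0): take the remaining 200 → done.
Site-P, Site-L: unused.
Cost = 1200×7.0 + 1300×15.0 + 1300×17.0 + 200×18.0 = 53600.

53600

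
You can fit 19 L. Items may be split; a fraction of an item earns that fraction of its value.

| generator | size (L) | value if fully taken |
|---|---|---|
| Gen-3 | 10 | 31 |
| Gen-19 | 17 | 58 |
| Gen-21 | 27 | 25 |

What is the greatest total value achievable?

Rank by value-to-size ratio: Gen-19 58/17≈3.41, Gen-3 31/10≈3.1, Gen-21 25/27≈0.926.
All 17 L of Gen-19 fit (value 58) — 2 remain.
Only 2 L remain; take 2/10 of Gen-3 for value 31×2/10 = 6.2.
Total value = 64.2.

64.2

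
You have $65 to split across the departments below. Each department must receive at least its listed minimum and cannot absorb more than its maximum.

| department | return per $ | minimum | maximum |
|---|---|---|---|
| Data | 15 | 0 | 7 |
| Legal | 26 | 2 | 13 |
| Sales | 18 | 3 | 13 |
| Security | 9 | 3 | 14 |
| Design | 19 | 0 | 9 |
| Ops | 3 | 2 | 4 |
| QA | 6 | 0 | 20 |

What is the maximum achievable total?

Meeting every minimum uses 0+2+3+3+0+2+0 = 10 $, leaving 55.
Highest return per $ first: Legal 26 > Design 19 > Sales 18 > Data 15 > Security 9 > QA 6 > Ops 3.
Give Legal 11 more to hit its cap of 13 ; 44 left.
Design takes 9 more to reach its cap of 9 ; 35 left.
Sales takes 10 more to reach its cap of 13 ; 25 left.
Data: +7 to 7 (cap) ; 18 left.
Give Security 11 more to hit its cap of 14 ; 7 left.
QA: +7 (room for 20) → 7. Pool exhausted.
Total = 15×7 + 26×13 + 18×13 + 9×14 + 19×9 + 3×2 + 6×7 = 1022.

1022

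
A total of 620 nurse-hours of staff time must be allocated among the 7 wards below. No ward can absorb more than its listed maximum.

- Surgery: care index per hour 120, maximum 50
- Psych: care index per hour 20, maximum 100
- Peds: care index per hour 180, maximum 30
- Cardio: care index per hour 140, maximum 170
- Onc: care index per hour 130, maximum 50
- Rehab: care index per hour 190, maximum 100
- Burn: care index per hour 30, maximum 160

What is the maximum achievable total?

Rank by care index per hour: Rehab 190 > Peds 180 > Cardio 140 > Onc 130 > Surgery 120 > Burn 30 > Psych 20.
Rehab takes 100 to reach its cap of 100 — 520 left.
Give Peds 30 to hit its cap of 30 — 490 left.
Give Cardio 170 to hit its cap of 170 — 320 left.
Onc takes 50 to reach its cap of 50 — 270 left.
Surgery takes 50 to reach its cap of 50 — 220 left.
Burn: +160 to 160 (cap) — 60 left.
Psych has room for 100 but only 60 remain, so it gets 60.
Total = 120×50 + 20×60 + 180×30 + 140×170 + 130×50 + 190×100 + 30×160 = 66700.

66700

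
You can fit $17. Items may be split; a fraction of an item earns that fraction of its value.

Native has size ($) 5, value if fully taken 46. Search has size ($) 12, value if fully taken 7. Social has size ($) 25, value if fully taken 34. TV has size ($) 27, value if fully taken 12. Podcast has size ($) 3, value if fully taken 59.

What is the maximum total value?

Rank by value-to-size ratio: Podcast 59/3≈19.7, Native 46/5≈9.2, Social 34/25≈1.36, Search 7/12≈0.583, TV 12/27≈0.444.
Take all of Podcast (3 $, value 59) → 14 $ left.
All 5 $ of Native fit (value 46) → 9 remain.
9 $ left: a 9/25 share of Social gives 34×9/25 = 12.24.
Total value = 117.24.

117.24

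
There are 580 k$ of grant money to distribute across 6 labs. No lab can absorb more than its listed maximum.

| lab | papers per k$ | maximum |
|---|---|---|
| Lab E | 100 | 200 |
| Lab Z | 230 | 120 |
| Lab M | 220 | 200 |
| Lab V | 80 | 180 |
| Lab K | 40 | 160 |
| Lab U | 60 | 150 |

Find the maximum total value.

96400

Rank by papers per k$: Lab Z 230 > Lab M 220 > Lab E 100 > Lab V 80 > Lab U 60 > Lab K 40.
Lab Z takes 120 to reach its cap of 120 → 460 left.
Lab M takes 200 to reach its cap of 200 → 260 left.
Lab E takes 200 to reach its cap of 200 → 60 left.
Lab V has room for 180 but only 60 remain, so it gets 60.
Total = 100×200 + 230×120 + 220×200 + 80×60 = 96400.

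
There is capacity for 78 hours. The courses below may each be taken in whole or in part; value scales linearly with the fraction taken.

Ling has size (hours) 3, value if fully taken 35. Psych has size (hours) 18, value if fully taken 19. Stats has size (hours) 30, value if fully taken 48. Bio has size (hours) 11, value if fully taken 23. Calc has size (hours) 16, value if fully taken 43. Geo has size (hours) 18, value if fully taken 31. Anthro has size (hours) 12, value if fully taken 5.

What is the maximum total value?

180

Rank by value-to-size ratio: Ling 35/3≈11.7, Calc 43/16≈2.69, Bio 23/11≈2.09, Geo 31/18≈1.72, Stats 48/30≈1.6, Psych 19/18≈1.06, Anthro 5/12≈0.417.
Take all of Ling (3 hours, value 35) ; 75 hours left.
All 16 hours of Calc fit (value 43) ; 59 remain.
Bio: take in full, 11 hours for value 23 ; 48 left.
All 18 hours of Geo fit (value 31) ; 30 remain.
Take all of Stats (30 hours, value 48) ; 0 hours left.
Total value = 180.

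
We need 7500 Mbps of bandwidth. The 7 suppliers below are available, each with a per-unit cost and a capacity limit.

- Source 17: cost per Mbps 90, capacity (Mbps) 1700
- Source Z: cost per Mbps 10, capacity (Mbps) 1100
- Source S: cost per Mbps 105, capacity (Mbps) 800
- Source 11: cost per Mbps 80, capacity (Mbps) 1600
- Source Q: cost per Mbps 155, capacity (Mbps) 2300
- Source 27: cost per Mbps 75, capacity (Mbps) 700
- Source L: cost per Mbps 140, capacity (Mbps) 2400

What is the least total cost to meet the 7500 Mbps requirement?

Use suppliers in increasing cost order.
Source Z (10): use full 1100 → 6400 Mbps to go.
Take 700 from Source 27 at 75 → need 5700 more.
Source 11 (80): use full 1600 → 4100 Mbps to go.
Take 1700 from Source 17 at 90 → need 2400 more.
Source S (105): use full 800 → 1600 Mbps to go.
Take 1600 from Source L at 140 to finish.
Source Q: unused.
Cost = 1100×10 + 700×75 + 1600×80 + 1700×90 + 800×105 + 1600×140 = 652500.

652500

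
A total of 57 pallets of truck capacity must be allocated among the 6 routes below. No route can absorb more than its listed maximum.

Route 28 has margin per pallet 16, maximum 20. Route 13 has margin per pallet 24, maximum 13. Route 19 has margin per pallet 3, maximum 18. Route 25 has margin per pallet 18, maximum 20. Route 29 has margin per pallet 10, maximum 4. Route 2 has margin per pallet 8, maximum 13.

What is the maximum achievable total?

1032

Order the routes by margin per pallet: Route 13 24 > Route 25 18 > Route 28 16 > Route 29 10 > Route 2 8 > Route 19 3.
Give Route 13 13 to hit its cap of 13 — 44 left.
Route 25 takes 20 to reach its cap of 20 — 24 left.
Route 28 takes 20 to reach its cap of 20 — 4 left.
Route 29 takes 4 to reach its cap of 4 — 0 left.
Total = 16×20 + 24×13 + 18×20 + 10×4 = 1032.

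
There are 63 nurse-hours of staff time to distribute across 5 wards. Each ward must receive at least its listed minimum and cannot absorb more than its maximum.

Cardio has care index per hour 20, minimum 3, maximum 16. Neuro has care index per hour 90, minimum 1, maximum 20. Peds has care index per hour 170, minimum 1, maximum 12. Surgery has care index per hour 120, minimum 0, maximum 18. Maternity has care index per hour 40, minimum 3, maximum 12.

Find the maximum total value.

Meeting every minimum uses 3+1+1+0+3 = 8 nurse-hours, leaving 55.
Order the wards by care index per hour: Peds 170 > Surgery 120 > Neuro 90 > Maternity 40 > Cardio 20.
Peds takes 11 more to reach its cap of 12 — 44 left.
Surgery: +18 to 18 (cap) — 26 left.
Neuro: +19 to 20 (cap) — 7 left.
Maternity has room for 9 more but only 7 remain, so it gets 10.
Total = 20×3 + 90×20 + 170×12 + 120×18 + 40×10 = 6460.

6460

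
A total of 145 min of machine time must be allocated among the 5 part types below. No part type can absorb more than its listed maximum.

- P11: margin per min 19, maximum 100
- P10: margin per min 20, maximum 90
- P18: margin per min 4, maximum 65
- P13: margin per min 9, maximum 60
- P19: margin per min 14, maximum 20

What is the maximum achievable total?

Highest margin per min first: P10 20 > P11 19 > P19 14 > P13 9 > P18 4.
Give P10 90 to hit its cap of 90 — 55 left.
P11: +55 (room for 100) → 55. Pool exhausted.
Total = 19×55 + 20×90 = 2845.

2845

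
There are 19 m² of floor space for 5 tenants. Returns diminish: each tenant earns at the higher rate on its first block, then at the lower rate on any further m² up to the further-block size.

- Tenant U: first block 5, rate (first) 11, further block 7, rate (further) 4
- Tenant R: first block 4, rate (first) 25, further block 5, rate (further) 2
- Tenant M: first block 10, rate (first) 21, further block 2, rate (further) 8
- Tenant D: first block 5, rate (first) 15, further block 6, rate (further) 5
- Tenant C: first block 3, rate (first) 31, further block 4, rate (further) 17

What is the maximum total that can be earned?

437

Treat each block as its own option and order by rate: Tenant C/tier1 31 > Tenant R/tier1 25 > Tenant M/tier1 21 > Tenant C/tier2 17 > Tenant D/tier1 15 > Tenant U/tier1 11 > Tenant M/tier2 8 > Tenant D/tier2 5 > Tenant U/tier2 4 > Tenant R/tier2 2.
Tenant C/tier1 (31): +3 ; 16 left.
Tenant R/tier1 (25): +4 ; 12 left.
Tenant M tier1 at 21: fill all 10 ; 2 left.
2 remain; put them into Tenant C tier2 at 17.
Total = 31×3 + 25×4 + 21×10 + 17×2 = 437.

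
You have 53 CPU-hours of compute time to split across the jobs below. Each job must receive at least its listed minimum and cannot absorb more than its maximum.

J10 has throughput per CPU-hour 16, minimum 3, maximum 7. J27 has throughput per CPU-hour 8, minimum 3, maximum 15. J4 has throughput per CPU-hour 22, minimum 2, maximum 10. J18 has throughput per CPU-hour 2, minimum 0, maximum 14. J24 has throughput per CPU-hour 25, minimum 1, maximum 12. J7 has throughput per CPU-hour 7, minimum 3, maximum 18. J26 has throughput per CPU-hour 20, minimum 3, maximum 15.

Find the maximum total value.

Meeting every minimum uses 3+3+2+0+1+3+3 = 15 CPU-hours, leaving 38.
Highest throughput per CPU-hour first: J24 25 > J4 22 > J26 20 > J10 16 > J27 8 > J7 7 > J18 2.
J24: +11 to 12 (cap) → 27 left.
J4 takes 8 more to reach its cap of 10 → 19 left.
J26: +12 to 15 (cap) → 7 left.
J10: +4 to 7 (cap) → 3 left.
J27 has room for 12 more but only 3 remain, so it gets 6.
Total = 16×7 + 8×6 + 22×10 + 25×12 + 7×3 + 20×15 = 1001.

1001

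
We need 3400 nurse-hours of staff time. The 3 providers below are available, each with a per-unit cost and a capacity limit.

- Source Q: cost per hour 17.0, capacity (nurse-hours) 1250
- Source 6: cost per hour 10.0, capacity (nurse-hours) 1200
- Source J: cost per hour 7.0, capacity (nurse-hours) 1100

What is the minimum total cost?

38400

Use providers in increasing cost order.
Source J (7.0): use full 1100 → 2300 nurse-hours to go.
Source 6 at 10.0: take all 1200 nurse-hours → 1100 still needed.
Take 1100 from Source Q at 17.0 to finish.
Cost = 1100×7.0 + 1200×10.0 + 1100×17.0 = 38400.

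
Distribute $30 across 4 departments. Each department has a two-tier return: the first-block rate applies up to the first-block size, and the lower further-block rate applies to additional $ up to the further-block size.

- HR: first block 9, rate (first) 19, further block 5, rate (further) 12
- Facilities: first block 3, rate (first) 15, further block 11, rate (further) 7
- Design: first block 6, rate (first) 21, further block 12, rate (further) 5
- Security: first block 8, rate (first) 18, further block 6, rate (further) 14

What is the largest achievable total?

Rank every tier by rate: Design/T1 21 > HR/T1 19 > Security/T1 18 > Facilities/T1 15 > Security/T2 14 > HR/T2 12 > Facilities/T2 7 > Design/T2 5.
Design/T1 (21): +6 — 24 left.
Fill HR T1 block (9 at 19) — 15 left.
Security T1 at 18: fill all 8 — 7 left.
Facilities/T1 (15): +3 — 4 left.
Security/T2: +4 of 6 at 14; pool empty.
Total = 21×6 + 19×9 + 18×8 + 15×3 + 14×4 = 542.

542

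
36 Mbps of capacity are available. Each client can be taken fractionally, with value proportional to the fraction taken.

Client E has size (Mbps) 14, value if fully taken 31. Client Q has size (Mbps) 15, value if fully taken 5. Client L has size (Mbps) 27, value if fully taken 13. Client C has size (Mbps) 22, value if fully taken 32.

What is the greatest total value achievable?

63

Best value per unit of size first: Client E 31/14≈2.21, Client C 32/22≈1.45, Client L 13/27≈0.481, Client Q 5/15≈0.333.
Take all of Client E (14 Mbps, value 31) — 22 Mbps left.
Client C: take in full, 22 Mbps for value 32 — 0 left.
Total value = 63.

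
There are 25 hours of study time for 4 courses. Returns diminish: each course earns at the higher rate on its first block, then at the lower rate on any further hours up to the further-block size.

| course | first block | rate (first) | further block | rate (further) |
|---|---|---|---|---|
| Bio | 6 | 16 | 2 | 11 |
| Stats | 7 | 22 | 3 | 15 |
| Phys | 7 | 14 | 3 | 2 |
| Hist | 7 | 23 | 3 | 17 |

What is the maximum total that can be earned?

Treat each block as its own option and order by rate: Hist/T1 23 > Stats/T1 22 > Hist/T2 17 > Bio/T1 16 > Stats/T2 15 > Phys/T1 14 > Bio/T2 11 > Phys/T2 2.
Hist T1 at 23: fill all 7 — 18 left.
Fill Stats T1 block (7 at 22) — 11 left.
Hist/T2 (17): +3 — 8 left.
Bio/T1 (16): +6 — 2 left.
Stats/T2: +2 of 3 at 15; pool empty.
Total = 23×7 + 22×7 + 17×3 + 16×6 + 15×2 = 492.

492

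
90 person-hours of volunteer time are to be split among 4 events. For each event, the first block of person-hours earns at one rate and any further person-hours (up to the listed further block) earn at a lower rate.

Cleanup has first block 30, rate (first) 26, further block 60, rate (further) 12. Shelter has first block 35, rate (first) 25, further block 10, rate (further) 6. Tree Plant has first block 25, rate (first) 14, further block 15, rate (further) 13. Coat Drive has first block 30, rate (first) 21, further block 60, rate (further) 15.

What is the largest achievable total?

Treat each block as its own option and order by rate: Cleanup/T1 26 > Shelter/T1 25 > Coat Drive/T1 21 > Coat Drive/T2 15 > Tree Plant/T1 14 > Tree Plant/T2 13 > Cleanup/T2 12 > Shelter/T2 6.
Fill Cleanup T1 block (30 at 26) ; 60 left.
Shelter T1 at 25: fill all 35 ; 25 left.
Coat Drive/T1: +25 of 30 at 21; pool empty.
Total = 26×30 + 25×35 + 21×25 = 2180.

2180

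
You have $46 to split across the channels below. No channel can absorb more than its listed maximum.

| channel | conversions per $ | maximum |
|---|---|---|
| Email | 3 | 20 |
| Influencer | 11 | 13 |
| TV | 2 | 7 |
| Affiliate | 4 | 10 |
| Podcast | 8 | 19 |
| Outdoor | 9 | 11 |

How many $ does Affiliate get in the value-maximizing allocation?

Highest conversions per $ first: Influencer 11 > Outdoor 9 > Podcast 8 > Affiliate 4 > Email 3 > TV 2.
Influencer: +13 to 13 (cap) — 33 left.
Give Outdoor 11 to hit its cap of 11 — 22 left.
Podcast: +19 to 19 (cap) — 3 left.
Only 3 left; Affiliate takes them to reach 3.

3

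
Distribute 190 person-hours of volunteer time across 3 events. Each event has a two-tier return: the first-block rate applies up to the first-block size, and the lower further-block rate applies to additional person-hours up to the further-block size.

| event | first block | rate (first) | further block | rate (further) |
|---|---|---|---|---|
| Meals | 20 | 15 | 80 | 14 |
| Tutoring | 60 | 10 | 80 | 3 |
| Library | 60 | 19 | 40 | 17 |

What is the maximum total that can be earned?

Order all 6 blocks by rate: Library/tier1 19 > Library/tier2 17 > Meals/tier1 15 > Meals/tier2 14 > Tutoring/tier1 10 > Tutoring/tier2 3.
Fill Library tier1 block (60 at 19) → 130 left.
Library/tier2 (17): +40 → 90 left.
Fill Meals tier1 block (20 at 15) → 70 left.
70 remain; put them into Meals tier2 at 14.
Total = 19×60 + 17×40 + 15×20 + 14×70 = 3100.

3100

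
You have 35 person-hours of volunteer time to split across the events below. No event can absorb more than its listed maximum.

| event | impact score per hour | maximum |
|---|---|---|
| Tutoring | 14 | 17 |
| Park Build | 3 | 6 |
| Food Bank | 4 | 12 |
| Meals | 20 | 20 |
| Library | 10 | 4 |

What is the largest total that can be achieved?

Highest impact score per hour first: Meals 20 > Tutoring 14 > Library 10 > Food Bank 4 > Park Build 3.
Meals takes 20 to reach its cap of 20 ; 15 left.
Only 15 left; Tutoring takes them to reach 15.
Total = 14×15 + 20×20 = 610.

610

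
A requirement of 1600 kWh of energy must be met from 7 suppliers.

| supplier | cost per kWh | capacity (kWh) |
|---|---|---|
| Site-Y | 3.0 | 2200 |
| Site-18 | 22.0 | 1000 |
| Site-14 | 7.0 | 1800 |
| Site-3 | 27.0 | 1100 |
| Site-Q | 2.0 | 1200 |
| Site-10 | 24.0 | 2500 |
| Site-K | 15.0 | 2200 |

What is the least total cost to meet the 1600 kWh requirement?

3600

Cheapest first:
Site-Q at 2.0: take all 1200 kWh → 400 still needed.
Take 400 from Site-Y at 3.0 to finish.
Site-14, Site-K, Site-18, Site-10, Site-3: unused.
Cost = 1200×2.0 + 400×3.0 = 3600.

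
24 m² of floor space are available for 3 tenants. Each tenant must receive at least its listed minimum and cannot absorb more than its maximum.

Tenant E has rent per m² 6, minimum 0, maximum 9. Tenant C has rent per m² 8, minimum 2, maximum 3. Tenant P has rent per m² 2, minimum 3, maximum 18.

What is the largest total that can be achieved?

Meeting every minimum uses 0+2+3 = 5 m², leaving 19.
Rank by rent per m²: Tenant C 8 > Tenant E 6 > Tenant P 2.
Tenant C takes 1 more to reach its cap of 3 — 18 left.
Give Tenant E 9 more to hit its cap of 9 — 9 left.
Only 9 left; Tenant P takes them to reach 12.
Total = 6×9 + 8×3 + 2×12 = 102.

102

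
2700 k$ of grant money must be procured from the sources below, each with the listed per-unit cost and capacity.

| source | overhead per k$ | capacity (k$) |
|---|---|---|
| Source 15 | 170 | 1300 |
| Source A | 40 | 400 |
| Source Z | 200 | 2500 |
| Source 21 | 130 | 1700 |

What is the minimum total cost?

Fill from the cheapest source first.
Take 400 from Source A at 40 — need 2300 more.
Source 21 at 130: take all 1700 k$ — 600 still needed.
Source 15 (170): take the remaining 600 — done.
Source Z: unused.
Cost = 400×40 + 1700×130 + 600×170 = 339000.

339000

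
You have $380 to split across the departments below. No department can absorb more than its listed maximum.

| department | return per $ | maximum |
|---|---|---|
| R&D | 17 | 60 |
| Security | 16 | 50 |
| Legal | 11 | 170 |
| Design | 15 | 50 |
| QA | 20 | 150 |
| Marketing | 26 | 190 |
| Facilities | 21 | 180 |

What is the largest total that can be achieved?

Highest return per $ first: Marketing 26 > Facilities 21 > QA 20 > R&D 17 > Security 16 > Design 15 > Legal 11.
Give Marketing 190 to hit its cap of 190 → 190 left.
Facilities takes 180 to reach its cap of 180 → 10 left.
QA has room for 150 but only 10 remain, so it gets 10.
Total = 20×10 + 26×190 + 21×180 = 8920.

8920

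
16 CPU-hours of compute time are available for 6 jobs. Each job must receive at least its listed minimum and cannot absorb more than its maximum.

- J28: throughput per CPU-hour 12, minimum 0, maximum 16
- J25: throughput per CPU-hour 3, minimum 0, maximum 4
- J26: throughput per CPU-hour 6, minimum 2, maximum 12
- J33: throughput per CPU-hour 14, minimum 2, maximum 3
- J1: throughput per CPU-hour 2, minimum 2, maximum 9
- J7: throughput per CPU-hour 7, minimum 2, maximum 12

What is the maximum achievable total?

Meeting every minimum uses 0+0+2+2+2+2 = 8 CPU-hours, leaving 8.
Rank by throughput per CPU-hour: J33 14 > J28 12 > J7 7 > J26 6 > J25 3 > J1 2.
J33 takes 1 more to reach its cap of 3 ; 7 left.
J28: +7 (room for 16) → 7. Pool exhausted.
Total = 12×7 + 6×2 + 14×3 + 2×2 + 7×2 = 156.

156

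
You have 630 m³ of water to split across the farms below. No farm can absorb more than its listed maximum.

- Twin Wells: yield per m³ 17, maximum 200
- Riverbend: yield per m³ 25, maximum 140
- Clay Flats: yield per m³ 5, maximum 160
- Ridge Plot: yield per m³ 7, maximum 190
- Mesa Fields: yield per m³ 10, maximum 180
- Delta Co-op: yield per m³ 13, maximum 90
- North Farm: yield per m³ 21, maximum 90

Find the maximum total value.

11060

Rank by yield per m³: Riverbend 25 > North Farm 21 > Twin Wells 17 > Delta Co-op 13 > Mesa Fields 10 > Ridge Plot 7 > Clay Flats 5.
Riverbend: +140 to 140 (cap) ; 490 left.
North Farm: +90 to 90 (cap) ; 400 left.
Twin Wells takes 200 to reach its cap of 200 ; 200 left.
Delta Co-op takes 90 to reach its cap of 90 ; 110 left.
Only 110 left; Mesa Fields takes them to reach 110.
Total = 17×200 + 25×140 + 10×110 + 13×90 + 21×90 = 11060.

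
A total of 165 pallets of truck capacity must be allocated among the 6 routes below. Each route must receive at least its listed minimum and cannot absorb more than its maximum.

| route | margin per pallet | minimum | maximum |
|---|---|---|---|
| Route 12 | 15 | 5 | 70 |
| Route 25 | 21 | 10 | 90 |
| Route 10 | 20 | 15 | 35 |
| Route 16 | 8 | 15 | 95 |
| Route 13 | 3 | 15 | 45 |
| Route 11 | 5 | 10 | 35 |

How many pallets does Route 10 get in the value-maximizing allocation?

Meeting every minimum uses 5+10+15+15+15+10 = 70 pallets, leaving 95.
Highest margin per pallet first: Route 25 21 > Route 10 20 > Route 12 15 > Route 16 8 > Route 11 5 > Route 13 3.
Route 25 takes 80 more to reach its cap of 90 ; 15 left.
Only 15 left; Route 10 takes them to reach 30.

30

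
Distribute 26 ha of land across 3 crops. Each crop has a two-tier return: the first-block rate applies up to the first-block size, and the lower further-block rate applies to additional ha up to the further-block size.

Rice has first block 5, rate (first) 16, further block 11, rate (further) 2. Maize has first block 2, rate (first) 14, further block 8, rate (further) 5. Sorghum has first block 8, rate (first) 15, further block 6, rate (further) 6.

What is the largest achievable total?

Order all 6 blocks by rate: Rice/T1 16 > Sorghum/T1 15 > Maize/T1 14 > Sorghum/T2 6 > Maize/T2 5 > Rice/T2 2.
Rice/T1 (16): +5 → 21 left.
Sorghum T1 at 15: fill all 8 → 13 left.
Maize T1 at 14: fill all 2 → 11 left.
Fill Sorghum T2 block (6 at 6) → 5 left.
5 remain; put them into Maize T2 at 5.
Total = 16×5 + 15×8 + 14×2 + 6×6 + 5×5 = 289.

289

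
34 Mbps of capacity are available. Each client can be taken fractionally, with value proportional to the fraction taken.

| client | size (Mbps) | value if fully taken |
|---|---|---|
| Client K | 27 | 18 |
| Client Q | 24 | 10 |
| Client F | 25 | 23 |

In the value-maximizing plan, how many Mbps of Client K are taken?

9

Best value per unit of size first: Client F 23/25≈0.92, Client K 18/27≈0.667, Client Q 10/24≈0.417.
Take all of Client F (25 Mbps, value 23) ; 9 Mbps left.
Fill the last 9 Mbps with part of Client K: 9/27 of it earns 6.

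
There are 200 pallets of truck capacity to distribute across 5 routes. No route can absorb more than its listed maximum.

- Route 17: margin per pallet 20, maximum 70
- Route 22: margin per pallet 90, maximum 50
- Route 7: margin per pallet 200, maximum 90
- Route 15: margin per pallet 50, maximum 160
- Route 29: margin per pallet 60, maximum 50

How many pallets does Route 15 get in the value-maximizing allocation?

10

Order the routes by margin per pallet: Route 7 200 > Route 22 90 > Route 29 60 > Route 15 50 > Route 17 20.
Give Route 7 90 to hit its cap of 90 ; 110 left.
Route 22: +50 to 50 (cap) ; 60 left.
Give Route 29 50 to hit its cap of 50 ; 10 left.
Only 10 left; Route 15 takes them to reach 10.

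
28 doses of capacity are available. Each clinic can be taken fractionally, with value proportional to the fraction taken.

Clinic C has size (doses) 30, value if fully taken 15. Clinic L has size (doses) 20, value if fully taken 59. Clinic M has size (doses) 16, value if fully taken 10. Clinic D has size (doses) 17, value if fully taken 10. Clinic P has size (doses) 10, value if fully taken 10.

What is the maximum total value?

Best value per unit of size first: Clinic L 59/20≈2.95, Clinic P 10/10≈1, Clinic M 10/16≈0.625, Clinic D 10/17≈0.588, Clinic C 15/30≈0.5.
Take all of Clinic L (20 doses, value 59) ; 8 doses left.
Only 8 doses remain; take 8/10 of Clinic P for value 10×8/10 = 8.
Total value = 67.

67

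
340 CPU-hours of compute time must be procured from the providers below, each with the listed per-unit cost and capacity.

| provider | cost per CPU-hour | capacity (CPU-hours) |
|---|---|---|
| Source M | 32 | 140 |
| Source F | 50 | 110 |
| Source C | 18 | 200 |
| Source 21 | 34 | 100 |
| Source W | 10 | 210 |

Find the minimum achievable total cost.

Use providers in increasing cost order.
Take 210 from Source W at 10 — need 130 more.
Take 130 from Source C at 18 to finish.
Source M, Source 21, Source F: unused.
Cost = 210×10 + 130×18 = 4440.

4440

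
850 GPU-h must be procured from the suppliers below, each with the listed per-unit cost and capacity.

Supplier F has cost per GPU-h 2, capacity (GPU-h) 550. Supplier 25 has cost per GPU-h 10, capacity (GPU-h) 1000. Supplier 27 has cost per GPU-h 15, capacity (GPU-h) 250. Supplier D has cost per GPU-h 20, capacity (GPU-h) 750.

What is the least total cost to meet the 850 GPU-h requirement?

Use suppliers in increasing cost order.
Supplier F at 2: take all 550 GPU-h ; 300 still needed.
Supplier 25 (10): take the remaining 300 ; done.
Supplier 27, Supplier D: unused.
Cost = 550×2 + 300×10 = 4100.

4100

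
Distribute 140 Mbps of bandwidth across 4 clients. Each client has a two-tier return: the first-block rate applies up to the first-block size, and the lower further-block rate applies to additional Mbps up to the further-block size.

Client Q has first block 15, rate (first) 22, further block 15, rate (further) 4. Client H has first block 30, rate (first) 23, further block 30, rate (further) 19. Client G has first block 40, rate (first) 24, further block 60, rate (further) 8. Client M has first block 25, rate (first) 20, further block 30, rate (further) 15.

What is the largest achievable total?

3050

Treat each block as its own option and order by rate: Client G/tier1 24 > Client H/tier1 23 > Client Q/tier1 22 > Client M/tier1 20 > Client H/tier2 19 > Client M/tier2 15 > Client G/tier2 8 > Client Q/tier2 4.
Client G tier1 at 24: fill all 40 → 100 left.
Fill Client H tier1 block (30 at 23) → 70 left.
Fill Client Q tier1 block (15 at 22) → 55 left.
Client M tier1 at 20: fill all 25 → 30 left.
Client H/tier2 (19): +30 → 0 left.
Total = 24×40 + 23×30 + 22×15 + 20×25 + 19×30 = 3050.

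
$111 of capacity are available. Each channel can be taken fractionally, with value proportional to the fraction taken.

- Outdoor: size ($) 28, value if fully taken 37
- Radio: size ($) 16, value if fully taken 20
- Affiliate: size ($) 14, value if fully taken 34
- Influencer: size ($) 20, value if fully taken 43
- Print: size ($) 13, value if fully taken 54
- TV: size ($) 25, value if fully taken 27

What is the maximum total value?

Sort by value density: Print 54/13≈4.15, Affiliate 34/14≈2.43, Influencer 43/20≈2.15, Outdoor 37/28≈1.32, Radio 20/16≈1.25, TV 27/25≈1.08.
All 13 $ of Print fit (value 54) → 98 remain.
Affiliate: take in full, 14 $ for value 34 → 84 left.
Take all of Influencer (20 $, value 43) → 64 $ left.
Outdoor: take in full, 28 $ for value 37 → 36 left.
Radio: take in full, 16 $ for value 20 → 20 left.
20 $ left: a 20/25 share of TV gives 27×20/25 = 21.6.
Total value = 209.6.

209.6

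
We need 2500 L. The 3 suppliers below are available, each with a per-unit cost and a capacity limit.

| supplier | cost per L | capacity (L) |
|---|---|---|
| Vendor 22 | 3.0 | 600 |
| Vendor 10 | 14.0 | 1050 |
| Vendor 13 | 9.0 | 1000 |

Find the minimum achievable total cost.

23400

Use suppliers in increasing cost order.
Vendor 22 at 3.0: take all 600 L → 1900 still needed.
Take 1000 from Vendor 13 at 9.0 → need 900 more.
Vendor 10 at 14.0: take 900 of its 1050 → requirement met.
Cost = 600×3.0 + 1000×9.0 + 900×14.0 = 23400.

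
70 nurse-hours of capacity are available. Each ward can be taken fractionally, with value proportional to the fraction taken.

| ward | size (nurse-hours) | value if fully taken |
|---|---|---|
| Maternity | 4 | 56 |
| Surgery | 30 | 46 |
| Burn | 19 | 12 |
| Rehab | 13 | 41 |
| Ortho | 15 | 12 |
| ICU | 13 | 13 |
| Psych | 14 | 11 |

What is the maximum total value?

164

Rank by value-to-size ratio: Maternity 56/4≈14, Rehab 41/13≈3.15, Surgery 46/30≈1.53, ICU 13/13≈1, Ortho 12/15≈0.8, Psych 11/14≈0.786, Burn 12/19≈0.632.
Maternity: take in full, 4 nurse-hours for value 56 ; 66 left.
Take all of Rehab (13 nurse-hours, value 41) ; 53 nurse-hours left.
Surgery: take in full, 30 nurse-hours for value 46 ; 23 left.
Take all of ICU (13 nurse-hours, value 13) ; 10 nurse-hours left.
Only 10 nurse-hours remain; take 10/15 of Ortho for value 12×10/15 = 8.
Total value = 164.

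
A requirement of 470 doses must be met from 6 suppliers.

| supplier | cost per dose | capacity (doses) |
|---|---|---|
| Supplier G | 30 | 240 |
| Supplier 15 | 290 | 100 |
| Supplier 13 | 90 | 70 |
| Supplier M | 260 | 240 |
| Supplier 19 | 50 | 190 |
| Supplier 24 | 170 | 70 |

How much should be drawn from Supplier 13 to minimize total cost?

40

Cheapest first:
Supplier G (30): use full 240 → 230 doses to go.
Supplier 19 (50): use full 190 → 40 doses to go.
Supplier 13 (90): take the remaining 40 → done.
Supplier 24, Supplier M, Supplier 15: unused.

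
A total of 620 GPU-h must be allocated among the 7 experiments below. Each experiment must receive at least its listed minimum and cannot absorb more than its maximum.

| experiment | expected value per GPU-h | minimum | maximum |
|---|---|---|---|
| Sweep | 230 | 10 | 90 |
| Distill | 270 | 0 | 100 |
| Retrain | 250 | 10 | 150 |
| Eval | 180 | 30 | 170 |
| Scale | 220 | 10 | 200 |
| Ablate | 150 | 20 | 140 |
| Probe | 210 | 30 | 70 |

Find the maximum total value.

Meeting every minimum uses 10+0+10+30+10+20+30 = 110 GPU-h, leaving 510.
Order the experiments by expected value per GPU-h: Distill 270 > Retrain 250 > Sweep 230 > Scale 220 > Probe 210 > Eval 180 > Ablate 150.
Distill: +100 to 100 (cap) ; 410 left.
Give Retrain 140 more to hit its cap of 150 ; 270 left.
Give Sweep 80 more to hit its cap of 90 ; 190 left.
Scale takes 190 more to reach its cap of 200 ; 0 left.
Total = 230×90 + 270×100 + 250×150 + 180×30 + 220×200 + 150×20 + 210×30 = 143900.

143900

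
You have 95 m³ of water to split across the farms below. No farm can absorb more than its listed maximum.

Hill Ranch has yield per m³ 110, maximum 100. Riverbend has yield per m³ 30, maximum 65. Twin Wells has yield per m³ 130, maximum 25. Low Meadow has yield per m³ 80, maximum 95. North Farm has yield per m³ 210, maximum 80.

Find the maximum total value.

18750

Rank by yield per m³: North Farm 210 > Twin Wells 130 > Hill Ranch 110 > Low Meadow 80 > Riverbend 30.
North Farm: +80 to 80 (cap) — 15 left.
Only 15 left; Twin Wells takes them to reach 15.
Total = 130×15 + 210×80 = 18750.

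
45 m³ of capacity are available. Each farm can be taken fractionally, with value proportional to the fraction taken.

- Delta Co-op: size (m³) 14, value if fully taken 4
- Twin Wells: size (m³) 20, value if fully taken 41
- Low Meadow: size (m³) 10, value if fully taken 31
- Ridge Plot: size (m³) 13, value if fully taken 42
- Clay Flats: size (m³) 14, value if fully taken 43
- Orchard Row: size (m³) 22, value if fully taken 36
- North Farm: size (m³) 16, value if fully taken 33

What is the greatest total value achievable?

132.5

Rank by value-to-size ratio: Ridge Plot 42/13≈3.23, Low Meadow 31/10≈3.1, Clay Flats 43/14≈3.07, North Farm 33/16≈2.06, Twin Wells 41/20≈2.05, Orchard Row 36/22≈1.64, Delta Co-op 4/14≈0.286.
All 13 m³ of Ridge Plot fit (value 42) → 32 remain.
All 10 m³ of Low Meadow fit (value 31) → 22 remain.
All 14 m³ of Clay Flats fit (value 43) → 8 remain.
Fill the last 8 m³ with part of North Farm: 8/16 of it earns 16.5.
Total value = 132.5.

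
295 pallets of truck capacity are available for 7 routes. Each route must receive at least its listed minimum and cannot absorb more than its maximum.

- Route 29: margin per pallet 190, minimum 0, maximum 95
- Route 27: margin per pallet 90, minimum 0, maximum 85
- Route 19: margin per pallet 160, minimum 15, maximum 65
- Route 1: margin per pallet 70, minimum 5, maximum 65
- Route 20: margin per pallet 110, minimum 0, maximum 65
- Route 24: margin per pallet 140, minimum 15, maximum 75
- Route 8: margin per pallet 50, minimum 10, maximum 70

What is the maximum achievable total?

44750

Meeting every minimum uses 0+0+15+5+0+15+10 = 45 pallets, leaving 250.
Rank by margin per pallet: Route 29 190 > Route 19 160 > Route 24 140 > Route 20 110 > Route 27 90 > Route 1 70 > Route 8 50.
Route 29: +95 to 95 (cap) → 155 left.
Give Route 19 50 more to hit its cap of 65 → 105 left.
Give Route 24 60 more to hit its cap of 75 → 45 left.
Route 20 has room for 65 more but only 45 remain, so it gets 45.
Total = 190×95 + 160×65 + 70×5 + 110×45 + 140×75 + 50×10 = 44750.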